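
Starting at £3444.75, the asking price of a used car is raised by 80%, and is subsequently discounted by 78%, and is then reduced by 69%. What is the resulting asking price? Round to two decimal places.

£422.88

Apply the 80% increase: £3444.75 × 1.8 = £6200.55.
Apply the 78% decrease: £6200.55 × 0.22 = £1364.121.
Apply the 69% decrease: £1364.121 × 0.31 = £422.87751 ≈ £422.88.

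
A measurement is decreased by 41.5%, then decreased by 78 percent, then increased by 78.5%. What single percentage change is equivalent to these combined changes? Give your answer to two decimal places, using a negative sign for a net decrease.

A 41.5% decrease multiplies by 0.585.
Then a 78% decrease: 0.585 × 0.22 = 0.1287.
Then a 78.5% increase: 0.1287 × 1.785 = 0.2297295.
Overall factor 0.2297295, i.e. -77.03%.

-77.03%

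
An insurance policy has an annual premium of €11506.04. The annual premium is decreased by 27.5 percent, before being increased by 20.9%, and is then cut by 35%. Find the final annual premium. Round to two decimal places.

27.5% decrease: €11506.04 × 0.725 = €8341.879.
Apply the 20.9% increase: €8341.879 × 1.209 = €10085.331711.
After the 35% decrease: €10085.331711 × 0.65 = €6555.46561215 ≈ €6555.47.

€6555.47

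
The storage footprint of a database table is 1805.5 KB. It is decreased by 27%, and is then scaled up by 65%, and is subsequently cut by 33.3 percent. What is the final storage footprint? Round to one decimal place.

After the 27% decrease: 1805.5 × 0.73 = 1318.015.
65% increase: 1318.015 × 1.65 = 2174.72475.
Apply the 33.3% decrease: 2174.72475 × 0.667 = 1450.54140825 ≈ 1450.5.

1450.5 KB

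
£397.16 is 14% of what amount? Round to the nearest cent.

£2,836.86

£397.16 ÷ 0.14 ≈ £2,836.86.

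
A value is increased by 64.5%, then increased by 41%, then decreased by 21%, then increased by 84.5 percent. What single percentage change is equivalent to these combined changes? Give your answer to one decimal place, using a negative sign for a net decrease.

The combined multiplier is 1.645 × 1.41 × 0.79 × 1.845 = 3.3807143475.
That corresponds to an increase of 238.1%.

238.1%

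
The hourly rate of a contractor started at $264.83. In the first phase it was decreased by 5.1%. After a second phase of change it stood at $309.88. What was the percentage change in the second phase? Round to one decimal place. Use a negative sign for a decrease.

After the first phase: $264.83 × 0.949 = $251.32367.
Second-phase multiplier: $309.88 ÷ $251.32367 ≈ 1.23299.
That is a change of 23.3%.

23.3%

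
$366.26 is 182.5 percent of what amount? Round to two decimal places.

$200.69

$366.26 ÷ 1.825 ≈ $200.69.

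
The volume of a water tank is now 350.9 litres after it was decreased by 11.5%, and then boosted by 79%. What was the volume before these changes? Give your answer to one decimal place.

The overall multiplier applied was 0.885 × 1.79 = 1.58415.
So the original volume was 350.9 ÷ 1.58415 ≈ 221.5 litres.

221.5 litres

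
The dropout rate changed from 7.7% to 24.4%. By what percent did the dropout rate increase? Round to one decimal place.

The change is 24.4 − 7.7 = 16.7 percentage points.
Relative to the original 7.7%, that is 16.7 ÷ 7.7 ≈ 216.9%.
So the dropout rate rose by 216.9%.

216.9%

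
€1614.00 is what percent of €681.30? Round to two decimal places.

236.90%

€1614.00 ÷ €681.30 ≈ 236.90%.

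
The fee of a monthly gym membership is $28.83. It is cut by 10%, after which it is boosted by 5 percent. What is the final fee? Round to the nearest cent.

Each change multiplies by a factor: 0.9 × 1.05 = 0.945.
$28.83 × 0.945 = $27.24435 ≈ $27.24.

$27.24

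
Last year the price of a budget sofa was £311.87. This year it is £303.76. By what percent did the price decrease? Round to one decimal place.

2.6%

Change: £303.76 − £311.87 = -£8.11.
Relative to the original: -£8.11 ÷ £311.87 ≈ -2.6%.
So the price decreased by 2.6%.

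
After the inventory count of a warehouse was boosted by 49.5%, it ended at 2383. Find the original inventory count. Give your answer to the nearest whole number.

The overall multiplier applied was 1.495.
So the original inventory count was 2383 ÷ 1.495 ≈ 1594.

1594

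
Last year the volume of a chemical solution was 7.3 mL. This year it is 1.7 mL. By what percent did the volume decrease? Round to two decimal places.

Change: 1.7 − 7.3 = -5.6.
Relative to the original: -5.6 ÷ 7.3 ≈ -76.71%.
So the volume decreased by 76.71%.

76.71%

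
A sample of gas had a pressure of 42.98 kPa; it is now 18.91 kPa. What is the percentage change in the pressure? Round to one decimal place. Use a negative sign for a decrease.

-56.0%

Change: 18.91 − 42.98 = -24.07.
Relative to the original: -24.07 ÷ 42.98 ≈ -56.0%.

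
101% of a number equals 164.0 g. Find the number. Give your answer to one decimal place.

164.0 g ÷ 1.01 ≈ 162.4 g.

162.4 g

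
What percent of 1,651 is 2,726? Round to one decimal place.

2,726 ÷ 1,651 ≈ 165.1%.

165.1%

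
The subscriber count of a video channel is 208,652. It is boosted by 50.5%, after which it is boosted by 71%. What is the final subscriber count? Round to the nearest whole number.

536,976

After the 50.5% increase: 208,652 × 1.505 = 314021.26.
Apply the 71% increase: 314021.26 × 1.71 = 536976.3546 ≈ 536,976.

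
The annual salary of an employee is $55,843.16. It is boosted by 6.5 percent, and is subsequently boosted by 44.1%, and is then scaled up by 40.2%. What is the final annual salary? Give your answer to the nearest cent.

Each change multiplies by a factor: 1.065 × 1.441 × 1.402 = 2.15160033.
$55,843.16 × 2.15160033 = $120152.1614842428 ≈ $120,152.16.

$120,152.16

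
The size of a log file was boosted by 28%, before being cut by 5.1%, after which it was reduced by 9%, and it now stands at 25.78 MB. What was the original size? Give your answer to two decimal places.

23.32 MB

Undoing the 9% decrease: 25.78 ÷ 0.91 ≈ 28.32967.
Undoing the 5.1% decrease: 28.32967 ÷ 0.949 ≈ 29.852129.
Undoing the 28% increase: 29.852129 ÷ 1.28 ≈ 23.32 MB.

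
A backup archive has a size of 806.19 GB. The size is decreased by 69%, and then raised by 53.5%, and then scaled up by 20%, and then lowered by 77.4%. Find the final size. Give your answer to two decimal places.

104.04 GB

Each change multiplies by a factor: 0.31 × 1.535 × 1.2 × 0.226 = 0.12905052.
806.19 × 0.12905052 = 104.0392387188 ≈ 104.04.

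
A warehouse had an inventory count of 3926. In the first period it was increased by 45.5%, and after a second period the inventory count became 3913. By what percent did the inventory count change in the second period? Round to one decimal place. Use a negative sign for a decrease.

-31.5%

After the first period: 3926 × 1.455 = 5712.33.
Second-period multiplier: 3913 ÷ 5712.33 ≈ 0.68501.
That is a change of -31.5%.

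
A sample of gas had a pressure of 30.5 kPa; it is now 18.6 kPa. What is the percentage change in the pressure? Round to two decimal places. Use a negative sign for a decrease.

Change: 18.6 − 30.5 = -11.9.
Relative to the original: -11.9 ÷ 30.5 ≈ -39.02%.

-39.02%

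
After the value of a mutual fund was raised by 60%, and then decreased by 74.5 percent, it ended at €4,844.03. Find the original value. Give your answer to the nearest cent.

€11,872.62

The overall multiplier applied was 1.6 × 0.255 = 0.408.
So the original value was €4,844.03 ÷ 0.408 ≈ €11,872.62.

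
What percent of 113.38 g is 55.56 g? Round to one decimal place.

55.56 g ÷ 113.38 g ≈ 49.0%.

49.0%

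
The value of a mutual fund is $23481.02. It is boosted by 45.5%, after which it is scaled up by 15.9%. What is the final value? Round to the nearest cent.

Apply the 45.5% increase: $23481.02 × 1.455 = $34164.8841.
Apply the 15.9% increase: $34164.8841 × 1.159 = $39597.1006719 ≈ $39597.10.

$39597.10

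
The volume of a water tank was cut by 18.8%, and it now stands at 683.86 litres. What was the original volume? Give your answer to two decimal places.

The overall multiplier applied was 0.812.
So the original volume was 683.86 ÷ 0.812 ≈ 842.19 litres.

842.19 litres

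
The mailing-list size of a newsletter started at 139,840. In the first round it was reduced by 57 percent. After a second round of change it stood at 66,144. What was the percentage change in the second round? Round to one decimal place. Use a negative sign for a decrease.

10.0%

After the first round: 139,840 × 0.43 = 60131.2.
Second-round multiplier: 66,144 ÷ 60131.2 ≈ 1.09999.
That is a change of 10.0%.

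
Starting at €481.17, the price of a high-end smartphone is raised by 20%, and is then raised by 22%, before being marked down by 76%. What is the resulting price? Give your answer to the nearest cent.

€169.06

Each change multiplies by a factor: 1.2 × 1.22 × 0.24 = 0.35136.
€481.17 × 0.35136 = €169.0638912 ≈ €169.06.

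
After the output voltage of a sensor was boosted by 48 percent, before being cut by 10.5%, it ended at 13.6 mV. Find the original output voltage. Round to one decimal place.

10.3 mV

The overall multiplier applied was 1.48 × 0.895 = 1.3246.
So the original output voltage was 13.6 ÷ 1.3246 ≈ 10.3 mV.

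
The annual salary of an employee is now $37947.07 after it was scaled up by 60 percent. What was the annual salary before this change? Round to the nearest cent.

$23716.92

The overall multiplier applied was 1.6.
So the original annual salary was $37947.07 ÷ 1.6 ≈ $23716.92.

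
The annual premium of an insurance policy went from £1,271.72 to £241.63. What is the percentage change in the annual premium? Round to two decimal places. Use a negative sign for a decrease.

-81.00%

Change: £241.63 − £1,271.72 = -£1,030.09.
Relative to the original: -£1,030.09 ÷ £1,271.72 ≈ -81.00%.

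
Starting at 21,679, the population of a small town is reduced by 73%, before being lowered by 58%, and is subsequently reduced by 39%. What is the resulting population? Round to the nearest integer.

73% decrease: 21,679 × 0.27 = 5853.33.
58% decrease: 5853.33 × 0.42 = 2458.3986.
After the 39% decrease: 2458.3986 × 0.61 = 1499.623146 ≈ 1,500.

1,500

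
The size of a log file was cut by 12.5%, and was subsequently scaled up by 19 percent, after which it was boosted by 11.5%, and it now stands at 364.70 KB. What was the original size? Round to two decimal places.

314.13 KB

The overall multiplier applied was 0.875 × 1.19 × 1.115 = 1.16099375.
So the original size was 364.70 ÷ 1.16099375 ≈ 314.13 KB.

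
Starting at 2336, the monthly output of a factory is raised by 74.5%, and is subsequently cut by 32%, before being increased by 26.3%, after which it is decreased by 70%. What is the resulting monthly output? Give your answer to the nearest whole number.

Each change multiplies by a factor: 1.745 × 0.68 × 1.263 × 0.3 = 0.44960274.
2336 × 0.44960274 = 1050.27200064 ≈ 1050.

1050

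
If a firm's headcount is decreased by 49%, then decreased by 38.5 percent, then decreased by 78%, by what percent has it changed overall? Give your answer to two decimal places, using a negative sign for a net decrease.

-93.10%

A 49% decrease multiplies by 0.51.
Then a 38.5% decrease: 0.51 × 0.615 = 0.31365.
Then a 78% decrease: 0.31365 × 0.22 = 0.069003.
Overall factor 0.069003, i.e. -93.10%.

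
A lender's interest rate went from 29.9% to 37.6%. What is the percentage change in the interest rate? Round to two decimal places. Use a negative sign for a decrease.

The change is 37.6 − 29.9 = 7.7 percentage points.
Relative to the original 29.9%, that is 7.7 ÷ 29.9 ≈ 25.75%.

25.75%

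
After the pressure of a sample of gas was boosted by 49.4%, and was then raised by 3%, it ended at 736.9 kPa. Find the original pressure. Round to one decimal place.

Undoing the 3% increase: 736.9 ÷ 1.03 ≈ 715.436893.
Undoing the 49.4% increase: 715.436893 ÷ 1.494 ≈ 478.9 kPa.

478.9 kPa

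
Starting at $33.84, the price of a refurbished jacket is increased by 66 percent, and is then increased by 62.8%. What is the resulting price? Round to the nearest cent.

After the 66% increase: $33.84 × 1.66 = $56.1744.
Apply the 62.8% increase: $56.1744 × 1.628 = $91.4519232 ≈ $91.45.

$91.45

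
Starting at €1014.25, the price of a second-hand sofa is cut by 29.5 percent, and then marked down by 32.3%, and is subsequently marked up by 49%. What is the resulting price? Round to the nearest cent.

After the 29.5% decrease: €1014.25 × 0.705 = €715.04625.
32.3% decrease: €715.04625 × 0.677 = €484.08631125.
After the 49% increase: €484.08631125 × 1.49 = €721.2886037625 ≈ €721.29.

€721.29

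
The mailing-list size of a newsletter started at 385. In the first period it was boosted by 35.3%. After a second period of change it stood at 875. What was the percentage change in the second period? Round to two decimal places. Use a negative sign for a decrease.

67.98%

After the first period: 385 × 1.353 = 520.905.
Second-period multiplier: 875 ÷ 520.905 ≈ 1.679769.
That is a change of 67.98%.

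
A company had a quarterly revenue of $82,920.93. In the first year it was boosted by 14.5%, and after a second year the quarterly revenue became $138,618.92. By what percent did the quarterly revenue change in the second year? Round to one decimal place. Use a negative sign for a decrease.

After the first year: $82,920.93 × 1.145 = $94944.46485.
Second-year multiplier: $138,618.92 ÷ $94944.46485 ≈ 1.46.
That is a change of 46.0%.

46.0%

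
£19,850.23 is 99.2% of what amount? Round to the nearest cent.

£19,850.23 ÷ 0.992 ≈ £20,010.31.

£20,010.31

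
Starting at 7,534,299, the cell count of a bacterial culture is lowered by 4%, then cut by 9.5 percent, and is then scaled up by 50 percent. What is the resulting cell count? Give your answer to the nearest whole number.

9,818,698

Apply the 4% decrease: 7,534,299 × 0.96 = 7232927.04.
9.5% decrease: 7232927.04 × 0.905 = 6545798.9712.
50% increase: 6545798.9712 × 1.5 = 9818698.4568 ≈ 9,818,698.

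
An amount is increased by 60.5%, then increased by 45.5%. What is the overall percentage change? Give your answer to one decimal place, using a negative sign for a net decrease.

133.5%

The combined multiplier is 1.605 × 1.455 = 2.335275.
That corresponds to an increase of 133.5%.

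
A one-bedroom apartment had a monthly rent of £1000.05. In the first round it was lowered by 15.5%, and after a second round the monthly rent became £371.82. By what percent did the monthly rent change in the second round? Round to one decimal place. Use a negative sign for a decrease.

After the first round: £1000.05 × 0.845 = £845.04225.
Second-round multiplier: £371.82 ÷ £845.04225 ≈ 0.44.
That is a change of -56.0%.

-56.0%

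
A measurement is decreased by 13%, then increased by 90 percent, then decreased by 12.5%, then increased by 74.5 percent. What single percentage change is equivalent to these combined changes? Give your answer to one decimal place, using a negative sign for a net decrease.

The combined multiplier is 0.87 × 1.9 × 0.875 × 1.745 = 2.523924375.
That corresponds to an increase of 152.4%.

152.4%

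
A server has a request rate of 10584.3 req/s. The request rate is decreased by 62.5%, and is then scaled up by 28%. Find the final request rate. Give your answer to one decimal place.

Each change multiplies by a factor: 0.375 × 1.28 = 0.48.
10584.3 × 0.48 = 5080.464 ≈ 5080.5.

5080.5 req/s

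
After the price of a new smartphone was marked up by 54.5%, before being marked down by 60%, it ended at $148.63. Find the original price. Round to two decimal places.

$240.50

The overall multiplier applied was 1.545 × 0.4 = 0.618.
So the original price was $148.63 ÷ 0.618 ≈ $240.50.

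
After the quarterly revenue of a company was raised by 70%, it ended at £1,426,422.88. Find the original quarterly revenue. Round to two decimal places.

The overall multiplier applied was 1.7.
So the original quarterly revenue was £1,426,422.88 ÷ 1.7 ≈ £839,072.28.

£839,072.28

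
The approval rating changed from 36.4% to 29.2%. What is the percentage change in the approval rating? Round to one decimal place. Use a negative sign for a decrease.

-19.8%

The change is 29.2 − 36.4 = -7.2 percentage points.
Relative to the original 36.4%, that is -7.2 ÷ 36.4 ≈ -19.8%.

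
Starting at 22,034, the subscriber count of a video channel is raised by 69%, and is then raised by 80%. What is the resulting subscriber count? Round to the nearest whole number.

67,027

Each change multiplies by a factor: 1.69 × 1.8 = 3.042.
22,034 × 3.042 = 67027.428 ≈ 67,027.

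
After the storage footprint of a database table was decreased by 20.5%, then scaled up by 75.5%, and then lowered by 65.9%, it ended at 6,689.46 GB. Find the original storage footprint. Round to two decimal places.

14,060.23 GB

Undoing the 65.9% decrease: 6,689.46 ÷ 0.341 ≈ 19617.184751.
Undoing the 75.5% increase: 19617.184751 ÷ 1.755 ≈ 11177.883049.
Undoing the 20.5% decrease: 11177.883049 ÷ 0.795 ≈ 14,060.23 GB.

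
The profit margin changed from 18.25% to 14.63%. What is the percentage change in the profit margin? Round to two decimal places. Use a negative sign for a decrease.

The change is 14.63 − 18.25 = -3.62 percentage points.
Relative to the original 18.25%, that is -3.62 ÷ 18.25 ≈ -19.84%.

-19.84%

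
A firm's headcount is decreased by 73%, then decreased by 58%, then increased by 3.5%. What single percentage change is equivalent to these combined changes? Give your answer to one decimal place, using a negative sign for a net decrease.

-88.3%

The combined multiplier is 0.27 × 0.42 × 1.035 = 0.117369.
That corresponds to a decrease of 88.3%.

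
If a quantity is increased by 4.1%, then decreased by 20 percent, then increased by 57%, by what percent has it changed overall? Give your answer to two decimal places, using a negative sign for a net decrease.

The combined multiplier is 1.041 × 0.8 × 1.57 = 1.307496.
That corresponds to an increase of 30.75%.

30.75%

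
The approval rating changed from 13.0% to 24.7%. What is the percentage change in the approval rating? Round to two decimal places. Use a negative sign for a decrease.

90.00%

The change is 24.7 − 13.0 = 11.7 percentage points.
Relative to the original 13.0%, that is 11.7 ÷ 13.0 = 90.00%.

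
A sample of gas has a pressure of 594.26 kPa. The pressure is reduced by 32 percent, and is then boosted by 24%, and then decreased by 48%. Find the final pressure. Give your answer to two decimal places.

Apply the 32% decrease: 594.26 × 0.68 = 404.0968.
After the 24% increase: 404.0968 × 1.24 = 501.080032.
After the 48% decrease: 501.080032 × 0.52 = 260.56161664 ≈ 260.56.

260.56 kPa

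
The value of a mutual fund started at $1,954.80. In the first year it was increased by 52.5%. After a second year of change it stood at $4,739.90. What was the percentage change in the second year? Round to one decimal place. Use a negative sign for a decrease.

59.0%

After the first year: $1,954.80 × 1.525 = $2981.07.
Second-year multiplier: $4,739.90 ÷ $2981.07 ≈ 1.59.
That is a change of 59.0%.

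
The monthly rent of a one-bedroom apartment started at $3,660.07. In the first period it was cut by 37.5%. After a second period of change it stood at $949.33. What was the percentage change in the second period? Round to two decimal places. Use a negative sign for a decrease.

-58.50%

After the first period: $3,660.07 × 0.625 = $2287.54375.
Second-period multiplier: $949.33 ÷ $2287.54375 ≈ 0.415.
That is a change of -58.50%.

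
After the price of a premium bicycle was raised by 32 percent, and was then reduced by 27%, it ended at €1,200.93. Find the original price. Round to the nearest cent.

€1,246.30

The overall multiplier applied was 1.32 × 0.73 = 0.9636.
So the original price was €1,200.93 ÷ 0.9636 ≈ €1,246.30.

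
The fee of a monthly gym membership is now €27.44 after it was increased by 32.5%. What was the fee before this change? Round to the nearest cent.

€20.71

The overall multiplier applied was 1.325.
So the original fee was €27.44 ÷ 1.325 ≈ €20.71.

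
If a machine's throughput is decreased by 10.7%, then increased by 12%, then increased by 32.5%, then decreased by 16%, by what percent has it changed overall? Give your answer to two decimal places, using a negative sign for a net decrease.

The combined multiplier is 0.893 × 1.12 × 1.325 × 0.84 = 1.11317808.
That corresponds to an increase of 11.32%.

11.32%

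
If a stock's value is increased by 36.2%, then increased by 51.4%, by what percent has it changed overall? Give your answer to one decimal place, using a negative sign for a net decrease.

The combined multiplier is 1.362 × 1.514 = 2.062068.
That corresponds to an increase of 106.2%.

106.2%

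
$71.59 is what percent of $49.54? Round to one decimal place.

144.5%

$71.59 ÷ $49.54 ≈ 144.5%.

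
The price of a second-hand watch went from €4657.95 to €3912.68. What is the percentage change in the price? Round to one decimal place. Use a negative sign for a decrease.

-16.0%

Change: €3912.68 − €4657.95 = -€745.27.
Relative to the original: -€745.27 ÷ €4657.95 ≈ -16.0%.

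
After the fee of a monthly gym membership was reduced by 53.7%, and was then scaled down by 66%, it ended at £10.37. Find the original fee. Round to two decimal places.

£65.87

The overall multiplier applied was 0.463 × 0.34 = 0.15742.
So the original fee was £10.37 ÷ 0.15742 ≈ £65.87.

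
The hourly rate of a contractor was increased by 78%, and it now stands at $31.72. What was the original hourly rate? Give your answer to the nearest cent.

$17.82

The overall multiplier applied was 1.78.
So the original hourly rate was $31.72 ÷ 1.78 ≈ $17.82.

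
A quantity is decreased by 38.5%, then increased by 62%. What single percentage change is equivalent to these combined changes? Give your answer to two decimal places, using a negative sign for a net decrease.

-0.37%

The combined multiplier is 0.615 × 1.62 = 0.9963.
That corresponds to a decrease of 0.37%.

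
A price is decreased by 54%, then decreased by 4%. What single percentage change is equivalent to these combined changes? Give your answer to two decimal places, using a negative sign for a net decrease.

A 54% decrease multiplies by 0.46.
Then a 4% decrease: 0.46 × 0.96 = 0.4416.
Overall factor 0.4416, i.e. -55.84%.

-55.84%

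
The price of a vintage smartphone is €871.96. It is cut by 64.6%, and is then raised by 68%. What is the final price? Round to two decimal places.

Each change multiplies by a factor: 0.354 × 1.68 = 0.59472.
€871.96 × 0.59472 = €518.5720512 ≈ €518.57.

€518.57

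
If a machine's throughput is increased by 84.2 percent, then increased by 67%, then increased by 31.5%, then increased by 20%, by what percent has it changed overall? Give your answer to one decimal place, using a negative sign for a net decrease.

The combined multiplier is 1.842 × 1.67 × 1.315 × 1.2 = 4.85414892.
That corresponds to an increase of 385.4%.

385.4%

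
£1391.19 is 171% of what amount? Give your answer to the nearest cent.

£1391.19 ÷ 1.71 ≈ £813.56.

£813.56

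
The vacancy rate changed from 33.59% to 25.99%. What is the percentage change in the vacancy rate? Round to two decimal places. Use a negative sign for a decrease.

-22.63%

The change is 25.99 − 33.59 = -7.60 percentage points.
Relative to the original 33.59%, that is -7.60 ÷ 33.59 ≈ -22.63%.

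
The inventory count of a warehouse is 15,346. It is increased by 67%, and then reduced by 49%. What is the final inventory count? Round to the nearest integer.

67% increase: 15,346 × 1.67 = 25627.82.
After the 49% decrease: 25627.82 × 0.51 = 13070.1882 ≈ 13,070.

13,070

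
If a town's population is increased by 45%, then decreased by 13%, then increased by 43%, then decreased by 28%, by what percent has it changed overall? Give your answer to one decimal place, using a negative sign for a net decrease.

A 45% increase multiplies by 1.45.
Then a 13% decrease: 1.45 × 0.87 = 1.2615.
Then a 43% increase: 1.2615 × 1.43 = 1.803945.
Then a 28% decrease: 1.803945 × 0.72 = 1.2988404.
Overall factor 1.2988404, i.e. 29.9%.

29.9%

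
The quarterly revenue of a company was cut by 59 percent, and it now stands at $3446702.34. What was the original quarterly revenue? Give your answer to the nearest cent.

$8406591.07

The overall multiplier applied was 0.41.
So the original quarterly revenue was $3446702.34 ÷ 0.41 ≈ $8406591.07.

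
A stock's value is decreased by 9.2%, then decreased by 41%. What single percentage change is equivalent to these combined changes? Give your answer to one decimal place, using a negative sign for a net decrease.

The combined multiplier is 0.908 × 0.59 = 0.53572.
That corresponds to a decrease of 46.4%.

-46.4%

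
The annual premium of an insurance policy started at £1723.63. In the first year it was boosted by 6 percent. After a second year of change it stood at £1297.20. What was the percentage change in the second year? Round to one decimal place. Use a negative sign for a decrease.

-29.0%

After the first year: £1723.63 × 1.06 = £1827.0478.
Second-year multiplier: £1297.20 ÷ £1827.0478 ≈ 0.71.
That is a change of -29.0%.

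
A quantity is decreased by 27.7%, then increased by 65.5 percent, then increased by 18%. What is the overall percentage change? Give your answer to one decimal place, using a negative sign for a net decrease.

A 27.7% decrease multiplies by 0.723.
Then a 65.5% increase: 0.723 × 1.655 = 1.196565.
Then an 18% increase: 1.196565 × 1.18 = 1.4119467.
Overall factor 1.4119467, i.e. 41.2%.

41.2%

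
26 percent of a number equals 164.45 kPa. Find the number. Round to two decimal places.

632.50 kPa

164.45 kPa ÷ 0.26 = 632.50 kPa.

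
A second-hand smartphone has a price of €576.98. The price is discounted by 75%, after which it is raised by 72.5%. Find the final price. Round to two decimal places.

Apply the 75% decrease: €576.98 × 0.25 = €144.245.
72.5% increase: €144.245 × 1.725 = €248.822625 ≈ €248.82.

€248.82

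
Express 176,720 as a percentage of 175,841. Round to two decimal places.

100.50%

176,720 ÷ 175,841 ≈ 100.50%.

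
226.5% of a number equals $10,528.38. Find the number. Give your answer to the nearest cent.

$4,648.29

$10,528.38 ÷ 2.265 ≈ $4,648.29.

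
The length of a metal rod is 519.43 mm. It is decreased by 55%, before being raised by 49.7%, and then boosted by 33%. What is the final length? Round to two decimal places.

55% decrease: 519.43 × 0.45 = 233.7435.
After the 49.7% increase: 233.7435 × 1.497 = 349.9140195.
Apply the 33% increase: 349.9140195 × 1.33 = 465.385645935 ≈ 465.39.

465.39 mm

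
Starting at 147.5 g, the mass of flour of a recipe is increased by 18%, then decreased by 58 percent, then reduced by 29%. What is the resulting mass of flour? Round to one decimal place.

Each change multiplies by a factor: 1.18 × 0.42 × 0.71 = 0.351876.
147.5 × 0.351876 = 51.90171 ≈ 51.9.

51.9 g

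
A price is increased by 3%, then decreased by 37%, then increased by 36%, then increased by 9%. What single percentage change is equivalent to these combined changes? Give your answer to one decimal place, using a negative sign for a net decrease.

-3.8%

The combined multiplier is 1.03 × 0.63 × 1.36 × 1.09 = 0.96192936.
That corresponds to a decrease of 3.8%.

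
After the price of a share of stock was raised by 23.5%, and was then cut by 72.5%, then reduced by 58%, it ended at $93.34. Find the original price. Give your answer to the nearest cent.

Undoing the 58% decrease: $93.34 ÷ 0.42 ≈ $222.238095.
Undoing the 72.5% decrease: $222.238095 ÷ 0.275 ≈ $808.138527.
Undoing the 23.5% increase: $808.138527 ÷ 1.235 ≈ $654.36.

$654.36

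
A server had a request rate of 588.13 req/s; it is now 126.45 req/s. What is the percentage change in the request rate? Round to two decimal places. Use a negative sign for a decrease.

Change: 126.45 − 588.13 = -461.68.
Relative to the original: -461.68 ÷ 588.13 ≈ -78.50%.

-78.50%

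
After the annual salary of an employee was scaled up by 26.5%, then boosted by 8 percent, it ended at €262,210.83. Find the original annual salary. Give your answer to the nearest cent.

€191,927.12

Undoing the 8% increase: €262,210.83 ÷ 1.08 ≈ €242787.805556.
Undoing the 26.5% increase: €242787.805556 ÷ 1.265 ≈ €191,927.12.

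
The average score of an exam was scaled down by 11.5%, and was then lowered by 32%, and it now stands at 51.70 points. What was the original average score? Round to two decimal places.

85.91 points

Undoing the 32% decrease: 51.70 ÷ 0.68 ≈ 76.029412.
Undoing the 11.5% decrease: 76.029412 ÷ 0.885 ≈ 85.91 points.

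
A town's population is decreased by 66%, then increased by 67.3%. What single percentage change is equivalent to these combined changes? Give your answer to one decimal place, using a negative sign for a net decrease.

A 66% decrease multiplies by 0.34.
Then a 67.3% increase: 0.34 × 1.673 = 0.56882.
Overall factor 0.56882, i.e. -43.1%.

-43.1%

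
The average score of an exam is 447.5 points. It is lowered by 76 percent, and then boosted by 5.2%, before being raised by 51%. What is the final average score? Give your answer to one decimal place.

Each change multiplies by a factor: 0.24 × 1.052 × 1.51 = 0.3812448.
447.5 × 0.3812448 = 170.607048 ≈ 170.6.

170.6 points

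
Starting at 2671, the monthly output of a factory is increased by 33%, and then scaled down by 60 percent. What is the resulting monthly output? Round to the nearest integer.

1421

Each change multiplies by a factor: 1.33 × 0.4 = 0.532.
2671 × 0.532 = 1420.972 ≈ 1421.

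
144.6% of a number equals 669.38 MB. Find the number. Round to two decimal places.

669.38 MB ÷ 1.446 ≈ 462.92 MB.

462.92 MB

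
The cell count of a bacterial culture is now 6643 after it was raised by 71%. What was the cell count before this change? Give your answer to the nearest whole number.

The overall multiplier applied was 1.71.
So the original cell count was 6643 ÷ 1.71 ≈ 3885.

3885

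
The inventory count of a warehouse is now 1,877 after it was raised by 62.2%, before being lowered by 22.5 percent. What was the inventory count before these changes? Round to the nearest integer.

The overall multiplier applied was 1.622 × 0.775 = 1.25705.
So the original inventory count was 1,877 ÷ 1.25705 ≈ 1,493.

1,493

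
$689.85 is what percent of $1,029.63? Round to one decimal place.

67.0%

$689.85 ÷ $1,029.63 ≈ 67.0%.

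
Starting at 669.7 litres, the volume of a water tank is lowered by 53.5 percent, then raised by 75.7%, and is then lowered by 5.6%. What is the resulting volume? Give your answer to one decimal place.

Each change multiplies by a factor: 0.465 × 1.757 × 0.944 = 0.77125272.
669.7 × 0.77125272 = 516.507946584 ≈ 516.5.

516.5 litres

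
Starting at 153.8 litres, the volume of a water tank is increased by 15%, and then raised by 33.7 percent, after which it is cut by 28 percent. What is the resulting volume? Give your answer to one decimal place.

Each change multiplies by a factor: 1.15 × 1.337 × 0.72 = 1.107036.
153.8 × 1.107036 = 170.2621368 ≈ 170.3.

170.3 litres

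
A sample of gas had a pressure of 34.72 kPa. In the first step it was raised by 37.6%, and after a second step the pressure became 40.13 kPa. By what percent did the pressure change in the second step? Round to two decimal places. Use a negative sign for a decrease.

After the first step: 34.72 × 1.376 = 47.77472.
Second-step multiplier: 40.13 ÷ 47.77472 ≈ 0.839984.
That is a change of -16.00%.

-16.00%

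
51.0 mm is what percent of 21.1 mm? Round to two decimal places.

241.71%

51.0 mm ÷ 21.1 mm ≈ 241.71%.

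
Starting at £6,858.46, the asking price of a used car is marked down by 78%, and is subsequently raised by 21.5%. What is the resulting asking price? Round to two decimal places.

£1,833.27

78% decrease: £6,858.46 × 0.22 = £1508.8612.
Apply the 21.5% increase: £1508.8612 × 1.215 = £1833.266358 ≈ £1,833.27.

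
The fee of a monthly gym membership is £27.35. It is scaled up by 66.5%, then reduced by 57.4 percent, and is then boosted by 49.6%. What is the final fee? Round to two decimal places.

Apply the 66.5% increase: £27.35 × 1.665 = £45.53775.
Apply the 57.4% decrease: £45.53775 × 0.426 = £19.3990815.
Apply the 49.6% increase: £19.3990815 × 1.496 = £29.021025924 ≈ £29.02.

£29.02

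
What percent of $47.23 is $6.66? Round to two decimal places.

14.10%

$6.66 ÷ $47.23 ≈ 14.10%.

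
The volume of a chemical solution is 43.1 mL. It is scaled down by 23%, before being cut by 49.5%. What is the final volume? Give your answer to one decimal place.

16.8 mL

23% decrease: 43.1 × 0.77 = 33.187.
Apply the 49.5% decrease: 33.187 × 0.505 = 16.759435 ≈ 16.8.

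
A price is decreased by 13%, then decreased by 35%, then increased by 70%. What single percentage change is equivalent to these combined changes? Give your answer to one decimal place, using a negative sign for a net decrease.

-3.9%

A 13% decrease multiplies by 0.87.
Then a 35% decrease: 0.87 × 0.65 = 0.5655.
Then a 70% increase: 0.5655 × 1.7 = 0.96135.
Overall factor 0.96135, i.e. -3.9%.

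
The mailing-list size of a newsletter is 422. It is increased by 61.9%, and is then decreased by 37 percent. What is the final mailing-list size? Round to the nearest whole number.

Each change multiplies by a factor: 1.619 × 0.63 = 1.01997.
422 × 1.01997 = 430.42734 ≈ 430.

430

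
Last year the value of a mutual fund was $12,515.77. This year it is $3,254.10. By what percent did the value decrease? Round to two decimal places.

Change: $3,254.10 − $12,515.77 = -$9,261.67.
Relative to the original: -$9,261.67 ÷ $12,515.77 ≈ -74.00%.
So the value decreased by 74.00%.

74.00%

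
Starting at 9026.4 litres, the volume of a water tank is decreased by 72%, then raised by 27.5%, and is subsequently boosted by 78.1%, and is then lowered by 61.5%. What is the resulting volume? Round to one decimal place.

Apply the 72% decrease: 9026.4 × 0.28 = 2527.392.
Apply the 27.5% increase: 2527.392 × 1.275 = 3222.4248.
78.1% increase: 3222.4248 × 1.781 = 5739.1385688.
61.5% decrease: 5739.1385688 × 0.385 = 2209.568348988 ≈ 2209.6.

2209.6 litres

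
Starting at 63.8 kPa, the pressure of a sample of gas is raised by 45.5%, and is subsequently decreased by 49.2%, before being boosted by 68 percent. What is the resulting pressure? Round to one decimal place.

Apply the 45.5% increase: 63.8 × 1.455 = 92.829.
49.2% decrease: 92.829 × 0.508 = 47.157132.
68% increase: 47.157132 × 1.68 = 79.22398176 ≈ 79.2.

79.2 kPa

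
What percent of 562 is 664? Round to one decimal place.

118.1%

664 ÷ 562 ≈ 118.1%.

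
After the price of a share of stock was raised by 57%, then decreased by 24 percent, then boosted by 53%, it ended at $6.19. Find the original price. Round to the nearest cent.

$3.39

The overall multiplier applied was 1.57 × 0.76 × 1.53 = 1.825596.
So the original price was $6.19 ÷ 1.825596 ≈ $3.39.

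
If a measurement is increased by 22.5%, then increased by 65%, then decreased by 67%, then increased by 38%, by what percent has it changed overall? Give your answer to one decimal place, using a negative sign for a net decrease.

-8.0%

The combined multiplier is 1.225 × 1.65 × 0.33 × 1.38 = 0.92047725.
That corresponds to a decrease of 8.0%.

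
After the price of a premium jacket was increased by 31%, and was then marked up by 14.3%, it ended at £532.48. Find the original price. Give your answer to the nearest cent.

£355.62

The overall multiplier applied was 1.31 × 1.143 = 1.49733.
So the original price was £532.48 ÷ 1.49733 ≈ £355.62.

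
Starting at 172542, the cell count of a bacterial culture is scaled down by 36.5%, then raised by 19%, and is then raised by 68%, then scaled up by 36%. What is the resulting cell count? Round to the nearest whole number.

After the 36.5% decrease: 172542 × 0.635 = 109564.17.
After the 19% increase: 109564.17 × 1.19 = 130381.3623.
Apply the 68% increase: 130381.3623 × 1.68 = 219040.688664.
36% increase: 219040.688664 × 1.36 = 297895.33658304 ≈ 297895.

297895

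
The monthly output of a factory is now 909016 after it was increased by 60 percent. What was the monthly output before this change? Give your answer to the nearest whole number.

The overall multiplier applied was 1.6.
So the original monthly output was 909016 ÷ 1.6 = 568135.

568135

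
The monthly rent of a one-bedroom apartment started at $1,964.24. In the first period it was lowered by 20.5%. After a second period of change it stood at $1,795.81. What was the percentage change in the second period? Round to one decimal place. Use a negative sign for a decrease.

15.0%

After the first period: $1,964.24 × 0.795 = $1561.5708.
Second-period multiplier: $1,795.81 ÷ $1561.5708 ≈ 1.15.
That is a change of 15.0%.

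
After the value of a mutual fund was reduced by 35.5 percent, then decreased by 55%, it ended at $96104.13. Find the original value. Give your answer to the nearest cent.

$331108.11

The overall multiplier applied was 0.645 × 0.45 = 0.29025.
So the original value was $96104.13 ÷ 0.29025 ≈ $331108.11.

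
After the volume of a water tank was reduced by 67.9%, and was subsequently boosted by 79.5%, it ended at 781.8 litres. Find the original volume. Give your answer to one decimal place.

1356.8 litres

The overall multiplier applied was 0.321 × 1.795 = 0.576195.
So the original volume was 781.8 ÷ 0.576195 ≈ 1356.8 litres.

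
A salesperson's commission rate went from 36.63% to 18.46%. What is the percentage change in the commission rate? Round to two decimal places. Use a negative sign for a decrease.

The change is 18.46 − 36.63 = -18.17 percentage points.
Relative to the original 36.63%, that is -18.17 ÷ 36.63 ≈ -49.60%.

-49.60%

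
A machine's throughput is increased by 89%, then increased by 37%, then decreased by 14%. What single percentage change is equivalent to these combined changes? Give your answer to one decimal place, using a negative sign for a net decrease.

122.7%

The combined multiplier is 1.89 × 1.37 × 0.86 = 2.226798.
That corresponds to an increase of 122.7%.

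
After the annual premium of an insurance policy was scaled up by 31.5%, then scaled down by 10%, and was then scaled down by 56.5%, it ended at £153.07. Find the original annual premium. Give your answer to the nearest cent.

The overall multiplier applied was 1.315 × 0.9 × 0.435 = 0.5148225.
So the original annual premium was £153.07 ÷ 0.5148225 ≈ £297.33.

£297.33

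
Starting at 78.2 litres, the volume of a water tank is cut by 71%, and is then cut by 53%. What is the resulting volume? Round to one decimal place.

Each change multiplies by a factor: 0.29 × 0.47 = 0.1363.
78.2 × 0.1363 = 10.65866 ≈ 10.7.

10.7 litres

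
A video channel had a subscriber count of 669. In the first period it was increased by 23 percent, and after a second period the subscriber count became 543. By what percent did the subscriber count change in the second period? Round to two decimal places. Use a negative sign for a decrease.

-34.01%

After the first period: 669 × 1.23 = 822.87.
Second-period multiplier: 543 ÷ 822.87 ≈ 0.659886.
That is a change of -34.01%.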